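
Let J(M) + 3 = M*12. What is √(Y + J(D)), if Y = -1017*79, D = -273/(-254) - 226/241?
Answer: 2*I*√18816416037654/30607 ≈ 283.45*I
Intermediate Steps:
D = 8389/61214 (D = -273*(-1/254) - 226*1/241 = 273/254 - 226/241 = 8389/61214 ≈ 0.13704)
Y = -80343
J(M) = -3 + 12*M (J(M) = -3 + M*12 = -3 + 12*M)
√(Y + J(D)) = √(-80343 + (-3 + 12*(8389/61214))) = √(-80343 + (-3 + 50334/30607)) = √(-80343 - 41487/30607) = √(-2459099688/30607) = 2*I*√18816416037654/30607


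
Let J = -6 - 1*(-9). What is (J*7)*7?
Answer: 147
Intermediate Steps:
J = 3 (J = -6 + 9 = 3)
(J*7)*7 = (3*7)*7 = 21*7 = 147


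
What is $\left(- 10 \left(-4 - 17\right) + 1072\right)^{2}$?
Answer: $1643524$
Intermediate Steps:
$\left(- 10 \left(-4 - 17\right) + 1072\right)^{2} = \left(\left(-10\right) \left(-21\right) + 1072\right)^{2} = \left(210 + 1072\right)^{2} = 1282^{2} = 1643524$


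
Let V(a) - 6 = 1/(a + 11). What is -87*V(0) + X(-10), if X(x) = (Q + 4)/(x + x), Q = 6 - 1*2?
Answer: -29167/55 ≈ -530.31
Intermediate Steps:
Q = 4 (Q = 6 - 2 = 4)
X(x) = 4/x (X(x) = (4 + 4)/(x + x) = 8/((2*x)) = 8*(1/(2*x)) = 4/x)
V(a) = 6 + 1/(11 + a) (V(a) = 6 + 1/(a + 11) = 6 + 1/(11 + a))
-87*V(0) + X(-10) = -87*(67 + 6*0)/(11 + 0) + 4/(-10) = -87*(67 + 0)/11 + 4*(-⅒) = -87*67/11 - ⅖ = -5829/11 - ⅖ = -29167/55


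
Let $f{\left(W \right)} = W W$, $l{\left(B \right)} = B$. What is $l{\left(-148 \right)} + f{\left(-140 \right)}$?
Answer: $19452$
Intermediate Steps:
$f{\left(W \right)} = W^{2}$
$l{\left(-148 \right)} + f{\left(-140 \right)} = -148 + \left(-140\right)^{2} = -148 + 19600 = 19452$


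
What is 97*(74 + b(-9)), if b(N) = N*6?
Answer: 1940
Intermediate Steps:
b(N) = 6*N
97*(74 + b(-9)) = 97*(74 + 6*(-9)) = 97*(74 - 54) = 97*20 = 1940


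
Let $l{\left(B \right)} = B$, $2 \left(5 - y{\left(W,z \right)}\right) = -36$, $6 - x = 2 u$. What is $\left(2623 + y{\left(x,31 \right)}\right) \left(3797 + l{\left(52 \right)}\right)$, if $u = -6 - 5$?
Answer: $10184454$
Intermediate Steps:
$u = -11$
$x = 28$ ($x = 6 - 2 \left(-11\right) = 6 - -22 = 6 + 22 = 28$)
$y{\left(W,z \right)} = 23$ ($y{\left(W,z \right)} = 5 - -18 = 5 + 18 = 23$)
$\left(2623 + y{\left(x,31 \right)}\right) \left(3797 + l{\left(52 \right)}\right) = \left(2623 + 23\right) \left(3797 + 52\right) = 2646 \cdot 3849 = 10184454$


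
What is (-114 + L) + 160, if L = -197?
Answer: -151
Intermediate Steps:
(-114 + L) + 160 = (-114 - 197) + 160 = -311 + 160 = -151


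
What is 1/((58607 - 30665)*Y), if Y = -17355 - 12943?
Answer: -1/846586716 ≈ -1.1812e-9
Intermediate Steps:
Y = -30298
1/((58607 - 30665)*Y) = 1/((58607 - 30665)*(-30298)) = -1/30298/27942 = (1/27942)*(-1/30298) = -1/846586716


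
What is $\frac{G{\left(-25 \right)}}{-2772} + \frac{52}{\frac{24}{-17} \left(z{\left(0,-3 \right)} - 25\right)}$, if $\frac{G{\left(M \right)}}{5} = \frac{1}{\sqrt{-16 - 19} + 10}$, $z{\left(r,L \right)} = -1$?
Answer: $\frac{106019}{74844} + \frac{i \sqrt{35}}{74844} \approx 1.4165 + 7.9045 \cdot 10^{-5} i$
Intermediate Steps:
$G{\left(M \right)} = \frac{5}{10 + i \sqrt{35}}$ ($G{\left(M \right)} = \frac{5}{\sqrt{-16 - 19} + 10} = \frac{5}{\sqrt{-35} + 10} = \frac{5}{i \sqrt{35} + 10} = \frac{5}{10 + i \sqrt{35}}$)
$\frac{G{\left(-25 \right)}}{-2772} + \frac{52}{\frac{24}{-17} \left(z{\left(0,-3 \right)} - 25\right)} = \frac{\frac{10}{27} - \frac{i \sqrt{35}}{27}}{-2772} + \frac{52}{\frac{24}{-17} \left(-1 - 25\right)} = \left(\frac{10}{27} - \frac{i \sqrt{35}}{27}\right) \left(- \frac{1}{2772}\right) + \frac{52}{24 \left(- \frac{1}{17}\right) \left(-26\right)} = \left(- \frac{5}{37422} + \frac{i \sqrt{35}}{74844}\right) + \frac{52}{\left(- \frac{24}{17}\right) \left(-26\right)} = \left(- \frac{5}{37422} + \frac{i \sqrt{35}}{74844}\right) + \frac{52}{\frac{624}{17}} = \left(- \frac{5}{37422} + \frac{i \sqrt{35}}{74844}\right) + 52 \cdot \frac{17}{624} = \left(- \frac{5}{37422} + \frac{i \sqrt{35}}{74844}\right) + \frac{17}{12} = \frac{106019}{74844} + \frac{i \sqrt{35}}{74844}$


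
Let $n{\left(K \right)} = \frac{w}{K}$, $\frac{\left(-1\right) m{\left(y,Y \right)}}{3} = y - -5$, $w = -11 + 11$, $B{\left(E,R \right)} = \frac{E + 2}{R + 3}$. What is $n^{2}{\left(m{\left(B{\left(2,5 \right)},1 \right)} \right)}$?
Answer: $0$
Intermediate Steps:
$B{\left(E,R \right)} = \frac{2 + E}{3 + R}$
$w = 0$
$m{\left(y,Y \right)} = -15 - 3 y$ ($m{\left(y,Y \right)} = - 3 \left(y - -5\right) = - 3 \left(y + 5\right) = - 3 \left(5 + y\right) = -15 - 3 y$)
$n{\left(K \right)} = 0$ ($n{\left(K \right)} = \frac{0}{K} = 0$)
$n^{2}{\left(m{\left(B{\left(2,5 \right)},1 \right)} \right)} = 0^{2} = 0$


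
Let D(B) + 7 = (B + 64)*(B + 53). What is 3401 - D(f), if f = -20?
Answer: 1956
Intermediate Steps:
D(B) = -7 + (53 + B)*(64 + B) (D(B) = -7 + (B + 64)*(B + 53) = -7 + (64 + B)*(53 + B) = -7 + (53 + B)*(64 + B))
3401 - D(f) = 3401 - (3385 + (-20)² + 117*(-20)) = 3401 - (3385 + 400 - 2340) = 3401 - 1*1445 = 3401 - 1445 = 1956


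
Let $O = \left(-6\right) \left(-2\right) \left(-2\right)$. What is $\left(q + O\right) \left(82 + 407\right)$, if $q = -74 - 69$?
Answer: $-81663$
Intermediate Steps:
$O = -24$ ($O = 12 \left(-2\right) = -24$)
$q = -143$ ($q = -74 - 69 = -143$)
$\left(q + O\right) \left(82 + 407\right) = \left(-143 - 24\right) \left(82 + 407\right) = \left(-167\right) 489 = -81663$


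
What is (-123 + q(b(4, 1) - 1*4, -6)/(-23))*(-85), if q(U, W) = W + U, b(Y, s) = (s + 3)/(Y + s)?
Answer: 10421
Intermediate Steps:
b(Y, s) = (3 + s)/(Y + s)
q(U, W) = U + W
(-123 + q(b(4, 1) - 1*4, -6)/(-23))*(-85) = (-123 + (((3 + 1)/(4 + 1) - 1*4) - 6)/(-23))*(-85) = (-123 + ((4/5 - 4) - 6)*(-1/23))*(-85) = (-123 + (((⅕)*4 - 4) - 6)*(-1/23))*(-85) = (-123 + ((⅘ - 4) - 6)*(-1/23))*(-85) = (-123 + (-16/5 - 6)*(-1/23))*(-85) = (-123 - 46/5*(-1/23))*(-85) = (-123 + ⅖)*(-85) = -613/5*(-85) = 10421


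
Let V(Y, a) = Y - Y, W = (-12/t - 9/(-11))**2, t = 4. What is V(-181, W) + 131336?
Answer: 131336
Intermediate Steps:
W = 576/121 (W = (-12/4 - 9/(-11))**2 = (-12*1/4 - 9*(-1/11))**2 = (-3 + 9/11)**2 = (-24/11)**2 = 576/121 ≈ 4.7603)
V(Y, a) = 0
V(-181, W) + 131336 = 0 + 131336 = 131336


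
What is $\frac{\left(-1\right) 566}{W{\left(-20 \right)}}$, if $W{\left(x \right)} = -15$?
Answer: $\frac{566}{15} \approx 37.733$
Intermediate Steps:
$\frac{\left(-1\right) 566}{W{\left(-20 \right)}} = \frac{\left(-1\right) 566}{-15} = \left(-566\right) \left(- \frac{1}{15}\right) = \frac{566}{15}$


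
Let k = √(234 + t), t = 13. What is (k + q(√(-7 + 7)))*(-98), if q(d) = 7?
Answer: -686 - 98*√247 ≈ -2226.2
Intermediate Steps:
k = √247 (k = √(234 + 13) = √247 ≈ 15.716)
(k + q(√(-7 + 7)))*(-98) = (√247 + 7)*(-98) = (7 + √247)*(-98) = -686 - 98*√247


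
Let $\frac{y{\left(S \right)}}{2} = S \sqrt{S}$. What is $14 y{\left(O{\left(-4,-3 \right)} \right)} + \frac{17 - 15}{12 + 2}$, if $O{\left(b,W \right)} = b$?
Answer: $\frac{1}{7} - 224 i \approx 0.14286 - 224.0 i$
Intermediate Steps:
$y{\left(S \right)} = 2 S^{\frac{3}{2}}$ ($y{\left(S \right)} = 2 S \sqrt{S} = 2 S^{\frac{3}{2}}$)
$14 y{\left(O{\left(-4,-3 \right)} \right)} + \frac{17 - 15}{12 + 2} = 14 \cdot 2 \left(-4\right)^{\frac{3}{2}} + \frac{17 - 15}{12 + 2} = 14 \cdot 2 \left(- 8 i\right) + \frac{2}{14} = 14 \left(- 16 i\right) + 2 \cdot \frac{1}{14} = - 224 i + \frac{1}{7} = \frac{1}{7} - 224 i$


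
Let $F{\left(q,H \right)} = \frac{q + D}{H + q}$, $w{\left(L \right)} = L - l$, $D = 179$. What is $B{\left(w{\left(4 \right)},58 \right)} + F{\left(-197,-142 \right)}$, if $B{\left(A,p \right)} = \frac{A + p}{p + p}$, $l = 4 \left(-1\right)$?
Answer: $\frac{4077}{6554} \approx 0.62206$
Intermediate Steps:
$l = -4$
$w{\left(L \right)} = 4 + L$ ($w{\left(L \right)} = L - -4 = L + 4 = 4 + L$)
$F{\left(q,H \right)} = \frac{179 + q}{H + q}$ ($F{\left(q,H \right)} = \frac{q + 179}{H + q} = \frac{179 + q}{H + q}$)
$B{\left(A,p \right)} = \frac{A + p}{2 p}$
$B{\left(w{\left(4 \right)},58 \right)} + F{\left(-197,-142 \right)} = \frac{\left(4 + 4\right) + 58}{2 \cdot 58} + \frac{179 - 197}{-142 - 197} = \frac{1}{2} \cdot \frac{1}{58} \left(8 + 58\right) + \frac{1}{-339} \left(-18\right) = \frac{1}{2} \cdot \frac{1}{58} \cdot 66 - - \frac{6}{113} = \frac{33}{58} + \frac{6}{113} = \frac{4077}{6554}$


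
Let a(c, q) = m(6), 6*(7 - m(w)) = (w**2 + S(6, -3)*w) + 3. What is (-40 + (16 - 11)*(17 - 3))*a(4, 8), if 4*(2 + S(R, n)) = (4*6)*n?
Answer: 615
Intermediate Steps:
S(R, n) = -2 + 6*n (S(R, n) = -2 + ((4*6)*n)/4 = -2 + (24*n)/4 = -2 + 6*n)
m(w) = 13/2 - w**2/6 + 10*w/3 (m(w) = 7 - ((w**2 + (-2 + 6*(-3))*w) + 3)/6 = 7 - ((w**2 + (-2 - 18)*w) + 3)/6 = 7 - ((w**2 - 20*w) + 3)/6 = 7 - (3 + w**2 - 20*w)/6 = 7 + (-1/2 - w**2/6 + 10*w/3) = 13/2 - w**2/6 + 10*w/3)
a(c, q) = 41/2 (a(c, q) = 13/2 - 1/6*6**2 + (10/3)*6 = 13/2 - 1/6*36 + 20 = 13/2 - 6 + 20 = 41/2)
(-40 + (16 - 11)*(17 - 3))*a(4, 8) = (-40 + (16 - 11)*(17 - 3))*(41/2) = (-40 + 5*14)*(41/2) = (-40 + 70)*(41/2) = 30*(41/2) = 615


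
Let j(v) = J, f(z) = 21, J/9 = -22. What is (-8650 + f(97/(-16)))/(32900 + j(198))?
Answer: -8629/32702 ≈ -0.26387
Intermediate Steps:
J = -198 (J = 9*(-22) = -198)
j(v) = -198
(-8650 + f(97/(-16)))/(32900 + j(198)) = (-8650 + 21)/(32900 - 198) = -8629/32702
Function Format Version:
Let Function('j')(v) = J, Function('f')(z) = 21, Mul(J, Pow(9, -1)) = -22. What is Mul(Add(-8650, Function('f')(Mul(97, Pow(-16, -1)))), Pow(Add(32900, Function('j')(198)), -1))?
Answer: Rational(-8629, 32702) ≈ -0.26387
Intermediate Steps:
J = -198 (J = Mul(9, -22) = -198)
Function('j')(v) = -198
Mul(Add(-8650, Function('f')(Mul(97, Pow(-16, -1)))), Pow(Add(32900, Function('j')(198)), -1)) = Mul(Add(-8650, 21), Pow(Add(32900, -198), -1)) = Mul(-8629, Pow(32702, -1)) = Mul(-8629, Rational(1, 32702)) = Rational(-8629, 32702)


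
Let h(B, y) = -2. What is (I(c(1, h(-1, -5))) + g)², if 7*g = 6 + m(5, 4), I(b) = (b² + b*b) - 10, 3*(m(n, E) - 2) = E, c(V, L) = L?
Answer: 4/9 ≈ 0.44444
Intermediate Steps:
m(n, E) = 2 + E/3
I(b) = -10 + 2*b² (I(b) = (b² + b²) - 10 = 2*b² - 10 = -10 + 2*b²)
g = 4/3 (g = (6 + (2 + (⅓)*4))/7 = (6 + (2 + 4/3))/7 = (6 + 10/3)/7 = (⅐)*(28/3) = 4/3 ≈ 1.3333)
(I(c(1, h(-1, -5))) + g)² = ((-10 + 2*(-2)²) + 4/3)² = ((-10 + 2*4) + 4/3)² = ((-10 + 8) + 4/3)² = (-2 + 4/3)² = (-⅔)² = 4/9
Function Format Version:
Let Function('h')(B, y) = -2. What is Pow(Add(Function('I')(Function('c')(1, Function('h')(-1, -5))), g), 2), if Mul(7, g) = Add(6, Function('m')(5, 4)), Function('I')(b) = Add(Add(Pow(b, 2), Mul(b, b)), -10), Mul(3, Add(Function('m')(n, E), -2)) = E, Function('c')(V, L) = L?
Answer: Rational(4, 9) ≈ 0.44444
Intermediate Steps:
Function('m')(n, E) = Add(2, Mul(Rational(1, 3), E))
Function('I')(b) = Add(-10, Mul(2, Pow(b, 2))) (Function('I')(b) = Add(Add(Pow(b, 2), Pow(b, 2)), -10) = Add(Mul(2, Pow(b, 2)), -10) = Add(-10, Mul(2, Pow(b, 2))))
g = Rational(4, 3) (g = Mul(Rational(1, 7), Add(6, Add(2, Mul(Rational(1, 3), 4)))) = Mul(Rational(1, 7), Add(6, Add(2, Rational(4, 3)))) = Mul(Rational(1, 7), Add(6, Rational(10, 3))) = Mul(Rational(1, 7), Rational(28, 3)) = Rational(4, 3) ≈ 1.3333)
Pow(Add(Function('I')(Function('c')(1, Function('h')(-1, -5))), g), 2) = Pow(Add(Add(-10, Mul(2, Pow(-2, 2))), Rational(4, 3)), 2) = Pow(Add(Add(-10, Mul(2, 4)), Rational(4, 3)), 2) = Pow(Add(Add(-10, 8), Rational(4, 3)), 2) = Pow(Add(-2, Rational(4, 3)), 2) = Pow(Rational(-2, 3), 2) = Rational(4, 9)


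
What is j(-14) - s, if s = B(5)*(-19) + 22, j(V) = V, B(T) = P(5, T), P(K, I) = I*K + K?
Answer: 534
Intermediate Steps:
P(K, I) = K + I*K
B(T) = 5 + 5*T (B(T) = 5*(1 + T) = 5 + 5*T)
s = -548 (s = (5 + 5*5)*(-19) + 22 = (5 + 25)*(-19) + 22 = 30*(-19) + 22 = -570 + 22 = -548)
j(-14) - s = -14 - 1*(-548) = -14 + 548 = 534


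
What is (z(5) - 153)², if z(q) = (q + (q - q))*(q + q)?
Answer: 10609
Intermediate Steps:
z(q) = 2*q² (z(q) = (q + 0)*(2*q) = q*(2*q) = 2*q²)
(z(5) - 153)² = (2*5² - 153)² = (2*25 - 153)² = (50 - 153)² = (-103)² = 10609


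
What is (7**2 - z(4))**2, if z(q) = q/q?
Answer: 2304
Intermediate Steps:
z(q) = 1
(7**2 - z(4))**2 = (7**2 - 1*1)**2 = (49 - 1)**2 = 48**2 = 2304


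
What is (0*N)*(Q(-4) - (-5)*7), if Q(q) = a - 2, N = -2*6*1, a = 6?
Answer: 0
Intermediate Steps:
N = -12 (N = -12*1 = -12)
Q(q) = 4 (Q(q) = 6 - 2 = 4)
(0*N)*(Q(-4) - (-5)*7) = (0*(-12))*(4 - (-5)*7) = 0*(4 - 1*(-35)) = 0*(4 + 35) = 0*39 = 0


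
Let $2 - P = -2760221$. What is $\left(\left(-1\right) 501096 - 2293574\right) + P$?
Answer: $-34447$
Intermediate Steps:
$P = 2760223$ ($P = 2 - -2760221 = 2 + 2760221 = 2760223$)
$\left(\left(-1\right) 501096 - 2293574\right) + P = \left(\left(-1\right) 501096 - 2293574\right) + 2760223 = \left(-501096 - 2293574\right) + 2760223 = -2794670 + 2760223 = -34447$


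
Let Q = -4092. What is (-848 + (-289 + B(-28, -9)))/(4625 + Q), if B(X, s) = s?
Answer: -1146/533 ≈ -2.1501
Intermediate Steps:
(-848 + (-289 + B(-28, -9)))/(4625 + Q) = (-848 + (-289 - 9))/(4625 - 4092) = (-848 - 298)/533 = -1146*1/533 = -1146/533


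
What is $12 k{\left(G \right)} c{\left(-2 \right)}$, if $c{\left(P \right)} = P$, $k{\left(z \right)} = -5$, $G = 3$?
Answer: $120$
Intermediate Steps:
$12 k{\left(G \right)} c{\left(-2 \right)} = 12 \left(-5\right) \left(-2\right) = \left(-60\right) \left(-2\right) = 120$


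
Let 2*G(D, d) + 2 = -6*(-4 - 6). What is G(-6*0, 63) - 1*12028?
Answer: -11999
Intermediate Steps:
G(D, d) = 29 (G(D, d) = -1 + (-6*(-4 - 6))/2 = -1 + (-6*(-10))/2 = -1 + (½)*60 = -1 + 30 = 29)
G(-6*0, 63) - 1*12028 = 29 - 1*12028 = 29 - 12028 = -11999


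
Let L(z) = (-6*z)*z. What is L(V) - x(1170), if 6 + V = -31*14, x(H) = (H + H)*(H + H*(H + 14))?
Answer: -3245454600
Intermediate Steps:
x(H) = 2*H*(H + H*(14 + H)) (x(H) = (2*H)*(H + H*(14 + H)) = 2*H*(H + H*(14 + H)))
V = -440 (V = -6 - 31*14 = -6 - 434 = -440)
L(z) = -6*z²
L(V) - x(1170) = -6*(-440)² - 2*1170²*(15 + 1170) = -6*193600 - 2*1368900*1185 = -1161600 - 1*3244293000 = -1161600 - 3244293000 = -3245454600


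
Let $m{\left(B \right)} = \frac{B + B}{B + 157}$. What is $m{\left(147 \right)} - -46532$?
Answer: $\frac{7073011}{152} \approx 46533.0$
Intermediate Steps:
$m{\left(B \right)} = \frac{2 B}{157 + B}$
$m{\left(147 \right)} - -46532 = 2 \cdot 147 \frac{1}{157 + 147} - -46532 = 2 \cdot 147 \cdot \frac{1}{304} + 46532 = \frac{147}{152} + 46532 = \frac{7073011}{152}$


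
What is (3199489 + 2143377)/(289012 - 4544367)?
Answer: -5342866/4255355 ≈ -1.2556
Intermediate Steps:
(3199489 + 2143377)/(289012 - 4544367) = 5342866/(-4255355) = 5342866*(-1/4255355) = -5342866/4255355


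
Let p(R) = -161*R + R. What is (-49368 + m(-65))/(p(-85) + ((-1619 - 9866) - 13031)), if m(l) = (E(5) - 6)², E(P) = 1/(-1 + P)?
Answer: 789359/174656 ≈ 4.5195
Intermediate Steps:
m(l) = 529/16 (m(l) = (1/(-1 + 5) - 6)² = (1/4 - 6)² = (¼ - 6)² = (-23/4)² = 529/16)
p(R) = -160*R
(-49368 + m(-65))/(p(-85) + ((-1619 - 9866) - 13031)) = (-49368 + 529/16)/(-160*(-85) + ((-1619 - 9866) - 13031)) = -789359/(16*(13600 + (-11485 - 13031))) = -789359/(16*(13600 - 24516)) = -789359/16/(-10916) = -789359/16*(-1/10916) = 789359/174656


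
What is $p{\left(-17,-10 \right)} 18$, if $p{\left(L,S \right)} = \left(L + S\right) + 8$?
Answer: $-342$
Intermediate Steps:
$p{\left(L,S \right)} = 8 + L + S$
$p{\left(-17,-10 \right)} 18 = \left(8 - 17 - 10\right) 18 = \left(-19\right) 18 = -342$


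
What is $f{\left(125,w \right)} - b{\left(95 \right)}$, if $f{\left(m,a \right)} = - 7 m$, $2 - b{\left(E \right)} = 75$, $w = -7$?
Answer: $-802$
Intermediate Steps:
$b{\left(E \right)} = -73$ ($b{\left(E \right)} = 2 - 75 = -73$)
$f{\left(125,w \right)} - b{\left(95 \right)} = \left(-7\right) 125 - -73 = -875 + 73 = -802$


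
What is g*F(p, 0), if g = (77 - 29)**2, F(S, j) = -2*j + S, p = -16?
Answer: -36864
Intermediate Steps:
F(S, j) = S - 2*j
g = 2304 (g = 48**2 = 2304)
g*F(p, 0) = 2304*(-16 - 2*0) = 2304*(-16 + 0) = 2304*(-16) = -36864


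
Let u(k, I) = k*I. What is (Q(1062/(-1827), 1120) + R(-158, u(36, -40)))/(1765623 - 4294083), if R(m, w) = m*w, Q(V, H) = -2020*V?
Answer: -2321246/25663869 ≈ -0.090448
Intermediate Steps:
u(k, I) = I*k
(Q(1062/(-1827), 1120) + R(-158, u(36, -40)))/(1765623 - 4294083) = (-2145240/(-1827) - (-6320)*36)/(1765623 - 4294083) = (-2145240*(-1)/1827 - 158*(-1440))/(-2528460) = (-2020*(-118/203) + 227520)*(-1/2528460) = (238360/203 + 227520)*(-1/2528460) = (46424920/203)*(-1/2528460) = -2321246/25663869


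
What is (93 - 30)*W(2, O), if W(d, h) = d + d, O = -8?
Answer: 252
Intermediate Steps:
W(d, h) = 2*d
(93 - 30)*W(2, O) = (93 - 30)*(2*2) = 63*4 = 252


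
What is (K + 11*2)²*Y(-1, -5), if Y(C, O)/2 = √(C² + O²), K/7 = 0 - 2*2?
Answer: 72*√26 ≈ 367.13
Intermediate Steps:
K = -28 (K = 7*(0 - 2*2) = 7*(0 - 4) = 7*(-4) = -28)
Y(C, O) = 2*√(C² + O²)
(K + 11*2)²*Y(-1, -5) = (-28 + 11*2)²*(2*√((-1)² + (-5)²)) = (-28 + 22)²*(2*√(1 + 25)) = (-6)²*(2*√26) = 36*(2*√26) = 72*√26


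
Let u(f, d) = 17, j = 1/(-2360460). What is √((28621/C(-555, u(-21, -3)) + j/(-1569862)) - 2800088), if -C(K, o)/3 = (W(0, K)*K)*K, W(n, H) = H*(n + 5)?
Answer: I*√82722046145303229481687661966360968862/5435315945331300 ≈ 1673.3*I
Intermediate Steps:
j = -1/2360460 ≈ -4.2365e-7
W(n, H) = H*(5 + n)
C(K, o) = -15*K³ (C(K, o) = -3*(K*(5 + 0))*K*K = -3*(K*5)*K*K = -3*(5*K)*K*K = -3*5*K²*K = -15*K³)
√((28621/C(-555, u(-21, -3)) + j/(-1569862)) - 2800088) = √((28621/((-15*(-555)³)) - 1/2360460/(-1569862)) - 2800088) = √((28621/((-15*(-170953875))) - 1/2360460*(-1/1569862)) - 2800088) = √((28621/2564308125 + 1/3705596456520) - 2800088) = √(7070525249757803/633486073428363015000 - 2800088) = √(-1773816752366807612695562197/633486073428363015000) = I*√82722046145303229481687661966360968862/5435315945331300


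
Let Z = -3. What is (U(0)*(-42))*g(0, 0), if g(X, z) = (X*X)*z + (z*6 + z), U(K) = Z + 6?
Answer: 0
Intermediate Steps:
U(K) = 3 (U(K) = -3 + 6 = 3)
g(X, z) = 7*z + z*X² (g(X, z) = X²*z + (6*z + z) = z*X² + 7*z = 7*z + z*X²)
(U(0)*(-42))*g(0, 0) = (3*(-42))*(0*(7 + 0²)) = -0*(7 + 0) = -0*7 = -126*0 = 0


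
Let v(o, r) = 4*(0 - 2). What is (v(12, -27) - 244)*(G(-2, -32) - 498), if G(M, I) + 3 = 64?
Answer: 110124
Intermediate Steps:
G(M, I) = 61 (G(M, I) = -3 + 64 = 61)
v(o, r) = -8 (v(o, r) = 4*(-2) = -8)
(v(12, -27) - 244)*(G(-2, -32) - 498) = (-8 - 244)*(61 - 498) = -252*(-437) = 110124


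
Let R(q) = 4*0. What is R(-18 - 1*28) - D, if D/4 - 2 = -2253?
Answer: 9004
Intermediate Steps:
R(q) = 0
D = -9004 (D = 8 + 4*(-2253) = 8 - 9012 = -9004)
R(-18 - 1*28) - D = 0 - 1*(-9004) = 0 + 9004 = 9004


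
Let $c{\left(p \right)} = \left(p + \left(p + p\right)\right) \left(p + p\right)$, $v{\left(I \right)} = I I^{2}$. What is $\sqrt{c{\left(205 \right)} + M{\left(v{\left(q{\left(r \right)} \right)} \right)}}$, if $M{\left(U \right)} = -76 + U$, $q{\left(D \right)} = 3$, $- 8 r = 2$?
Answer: $\sqrt{252101} \approx 502.1$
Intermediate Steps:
$r = - \frac{1}{4}$ ($r = \left(- \frac{1}{8}\right) 2 = - \frac{1}{4} \approx -0.25$)
$v{\left(I \right)} = I^{3}$
$c{\left(p \right)} = 6 p^{2}$ ($c{\left(p \right)} = \left(p + 2 p\right) 2 p = 3 p 2 p = 6 p^{2}$)
$\sqrt{c{\left(205 \right)} + M{\left(v{\left(q{\left(r \right)} \right)} \right)}} = \sqrt{6 \cdot 205^{2} - \left(76 - 3^{3}\right)} = \sqrt{6 \cdot 42025 + \left(-76 + 27\right)} = \sqrt{252150 - 49} = \sqrt{252101}$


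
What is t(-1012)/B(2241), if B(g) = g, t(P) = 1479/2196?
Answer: 493/1640412 ≈ 0.00030053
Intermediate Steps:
t(P) = 493/732 (t(P) = 1479*(1/2196) = 493/732)
t(-1012)/B(2241) = (493/732)/2241 = (493/732)*(1/2241) = 493/1640412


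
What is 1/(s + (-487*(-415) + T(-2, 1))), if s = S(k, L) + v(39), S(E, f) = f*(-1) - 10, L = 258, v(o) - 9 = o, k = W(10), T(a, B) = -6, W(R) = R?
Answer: 1/201879 ≈ 4.9535e-6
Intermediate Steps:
k = 10
v(o) = 9 + o
S(E, f) = -10 - f (S(E, f) = -f - 10 = -10 - f)
s = -220 (s = (-10 - 1*258) + (9 + 39) = (-10 - 258) + 48 = -268 + 48 = -220)
1/(s + (-487*(-415) + T(-2, 1))) = 1/(-220 + (-487*(-415) - 6)) = 1/(-220 + (202105 - 6)) = 1/(-220 + 202099) = 1/201879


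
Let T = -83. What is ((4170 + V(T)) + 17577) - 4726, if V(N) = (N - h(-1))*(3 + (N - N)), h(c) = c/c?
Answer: 16769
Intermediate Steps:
h(c) = 1
V(N) = -3 + 3*N (V(N) = (N - 1*1)*(3 + (N - N)) = (N - 1)*(3 + 0) = (-1 + N)*3 = -3 + 3*N)
((4170 + V(T)) + 17577) - 4726 = ((4170 + (-3 + 3*(-83))) + 17577) - 4726 = ((4170 + (-3 - 249)) + 17577) - 4726 = ((4170 - 252) + 17577) - 4726 = (3918 + 17577) - 4726 = 21495 - 4726 = 16769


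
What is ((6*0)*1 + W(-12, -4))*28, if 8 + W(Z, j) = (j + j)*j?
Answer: 672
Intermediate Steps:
W(Z, j) = -8 + 2*j**2 (W(Z, j) = -8 + (j + j)*j = -8 + (2*j)*j = -8 + 2*j**2)
((6*0)*1 + W(-12, -4))*28 = ((6*0)*1 + (-8 + 2*(-4)**2))*28 = (0*1 + (-8 + 2*16))*28 = (0 + (-8 + 32))*28 = (0 + 24)*28 = 24*28 = 672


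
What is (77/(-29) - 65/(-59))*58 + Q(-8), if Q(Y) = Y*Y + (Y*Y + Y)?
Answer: 1764/59 ≈ 29.898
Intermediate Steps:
Q(Y) = Y + 2*Y² (Q(Y) = Y² + (Y² + Y) = Y² + (Y + Y²) = Y + 2*Y²)
(77/(-29) - 65/(-59))*58 + Q(-8) = (77/(-29) - 65/(-59))*58 - 8*(1 + 2*(-8)) = (77*(-1/29) - 65*(-1/59))*58 - 8*(1 - 16) = (-77/29 + 65/59)*58 - 8*(-15) = -2658/1711*58 + 120 = -5316/59 + 120 = 1764/59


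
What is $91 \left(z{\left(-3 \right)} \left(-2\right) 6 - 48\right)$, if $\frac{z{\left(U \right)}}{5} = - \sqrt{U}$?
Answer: $-4368 + 5460 i \sqrt{3} \approx -4368.0 + 9457.0 i$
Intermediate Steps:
$z{\left(U \right)} = - 5 \sqrt{U}$ ($z{\left(U \right)} = 5 \left(- \sqrt{U}\right) = - 5 \sqrt{U}$)
$91 \left(z{\left(-3 \right)} \left(-2\right) 6 - 48\right) = 91 \left(- 5 \sqrt{-3} \left(-2\right) 6 - 48\right) = 91 \left(- 5 i \sqrt{3} \left(-2\right) 6 - 48\right) = 91 \left(10 i \sqrt{3} \cdot 6 - 48\right) = 91 \left(60 i \sqrt{3} - 48\right) = 91 \left(-48 + 60 i \sqrt{3}\right) = -4368 + 5460 i \sqrt{3}$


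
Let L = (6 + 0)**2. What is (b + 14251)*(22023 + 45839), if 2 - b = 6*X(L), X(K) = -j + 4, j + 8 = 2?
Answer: 963165366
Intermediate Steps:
j = -6 (j = -8 + 2 = -6)
L = 36 (L = 6**2 = 36)
X(K) = 10 (X(K) = -1*(-6) + 4 = 6 + 4 = 10)
b = -58 (b = 2 - 6*10 = 2 - 1*60 = 2 - 60 = -58)
(b + 14251)*(22023 + 45839) = (-58 + 14251)*(22023 + 45839) = 14193*67862 = 963165366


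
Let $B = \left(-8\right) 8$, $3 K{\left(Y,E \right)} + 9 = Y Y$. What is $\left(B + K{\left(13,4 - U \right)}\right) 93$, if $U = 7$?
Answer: $-992$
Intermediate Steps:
$K{\left(Y,E \right)} = -3 + \frac{Y^{2}}{3}$ ($K{\left(Y,E \right)} = -3 + \frac{Y Y}{3} = -3 + \frac{Y^{2}}{3}$)
$B = -64$
$\left(B + K{\left(13,4 - U \right)}\right) 93 = \left(-64 - \left(3 - \frac{13^{2}}{3}\right)\right) 93 = \left(-64 + \left(-3 + \frac{1}{3} \cdot 169\right)\right) 93 = \left(-64 + \left(-3 + \frac{169}{3}\right)\right) 93 = \left(-64 + \frac{160}{3}\right) 93 = \left(- \frac{32}{3}\right) 93 = -992$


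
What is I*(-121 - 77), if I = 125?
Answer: -24750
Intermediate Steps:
I*(-121 - 77) = 125*(-121 - 77) = 125*(-198) = -24750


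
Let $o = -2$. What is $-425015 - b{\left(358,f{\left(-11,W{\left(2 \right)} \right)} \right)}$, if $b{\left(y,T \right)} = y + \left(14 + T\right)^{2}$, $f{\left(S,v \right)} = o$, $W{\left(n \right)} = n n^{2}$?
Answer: $-425517$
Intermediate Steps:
$W{\left(n \right)} = n^{3}$
$f{\left(S,v \right)} = -2$
$-425015 - b{\left(358,f{\left(-11,W{\left(2 \right)} \right)} \right)} = -425015 - \left(358 + \left(14 - 2\right)^{2}\right) = -425015 - \left(358 + 12^{2}\right) = -425015 - \left(358 + 144\right) = -425015 - 502 = -425517$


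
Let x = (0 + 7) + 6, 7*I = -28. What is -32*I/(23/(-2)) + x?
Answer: 43/23 ≈ 1.8696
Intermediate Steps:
I = -4 (I = (1/7)*(-28) = -4)
x = 13 (x = 7 + 6 = 13)
-32*I/(23/(-2)) + x = -(-128)/(23/(-2)) + 13 = -(-128)/(23*(-1/2)) + 13 = -(-128)/(-23/2) + 13 = -(-128)*(-2)/23 + 13 = -32*8/23 + 13 = -256/23 + 13 = 43/23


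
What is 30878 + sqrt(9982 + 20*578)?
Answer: 30878 + sqrt(21542) ≈ 31025.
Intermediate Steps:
30878 + sqrt(9982 + 20*578) = 30878 + sqrt(9982 + 11560) = 30878 + sqrt(21542)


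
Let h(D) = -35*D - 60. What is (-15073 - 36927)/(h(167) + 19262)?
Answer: -52000/13357 ≈ -3.8931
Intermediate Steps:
h(D) = -60 - 35*D
(-15073 - 36927)/(h(167) + 19262) = (-15073 - 36927)/((-60 - 35*167) + 19262) = -52000/((-60 - 5845) + 19262) = -52000/(-5905 + 19262) = -52000/13357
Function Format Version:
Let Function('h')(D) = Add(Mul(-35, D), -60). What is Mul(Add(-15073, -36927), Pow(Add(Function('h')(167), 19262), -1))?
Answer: Rational(-52000, 13357) ≈ -3.8931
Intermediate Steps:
Function('h')(D) = Add(-60, Mul(-35, D))
Mul(Add(-15073, -36927), Pow(Add(Function('h')(167), 19262), -1)) = Mul(Add(-15073, -36927), Pow(Add(Add(-60, Mul(-35, 167)), 19262), -1)) = Mul(-52000, Pow(Add(Add(-60, -5845), 19262), -1)) = Mul(-52000, Pow(Add(-5905, 19262), -1)) = Mul(-52000, Pow(13357, -1)) = Mul(-52000, Rational(1, 13357)) = Rational(-52000, 13357)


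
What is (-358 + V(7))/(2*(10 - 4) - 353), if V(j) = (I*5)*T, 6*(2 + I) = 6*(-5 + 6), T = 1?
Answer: 33/31 ≈ 1.0645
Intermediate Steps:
I = -1 (I = -2 + (6*(-5 + 6))/6 = -2 + (6*1)/6 = -2 + (1/6)*6 = -2 + 1 = -1)
V(j) = -5 (V(j) = -1*5*1 = -5*1 = -5)
(-358 + V(7))/(2*(10 - 4) - 353) = (-358 - 5)/(2*(10 - 4) - 353) = -363/(2*6 - 353) = -363/(12 - 353) = -363/(-341) = -363*(-1/341) = 33/31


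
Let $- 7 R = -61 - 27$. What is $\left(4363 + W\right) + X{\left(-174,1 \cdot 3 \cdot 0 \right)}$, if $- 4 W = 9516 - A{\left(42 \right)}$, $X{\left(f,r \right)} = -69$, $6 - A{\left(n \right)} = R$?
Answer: $\frac{26787}{14} \approx 1913.4$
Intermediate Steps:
$R = \frac{88}{7}$ ($R = - \frac{-61 - 27}{7} = \left(- \frac{1}{7}\right) \left(-88\right) = \frac{88}{7} \approx 12.571$)
$A{\left(n \right)} = - \frac{46}{7}$ ($A{\left(n \right)} = 6 - \frac{88}{7} = - \frac{46}{7}$)
$W = - \frac{33329}{14}$ ($W = - \frac{9516 - - \frac{46}{7}}{4} = - \frac{9516 + \frac{46}{7}}{4} = \left(- \frac{1}{4}\right) \frac{66658}{7} = - \frac{33329}{14} \approx -2380.6$)
$\left(4363 + W\right) + X{\left(-174,1 \cdot 3 \cdot 0 \right)} = \left(4363 - \frac{33329}{14}\right) - 69 = \frac{27753}{14} - 69 = \frac{26787}{14}$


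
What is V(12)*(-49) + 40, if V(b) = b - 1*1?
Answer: -499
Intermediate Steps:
V(b) = -1 + b (V(b) = b - 1 = -1 + b)
V(12)*(-49) + 40 = (-1 + 12)*(-49) + 40 = 11*(-49) + 40 = -539 + 40 = -499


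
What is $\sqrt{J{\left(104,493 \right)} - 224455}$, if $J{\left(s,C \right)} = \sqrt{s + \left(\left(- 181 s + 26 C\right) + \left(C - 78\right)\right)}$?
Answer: $\sqrt{-224455 + i \sqrt{5487}} \approx 0.0782 + 473.77 i$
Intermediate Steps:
$J{\left(s,C \right)} = \sqrt{-78 - 180 s + 27 C}$ ($J{\left(s,C \right)} = \sqrt{s + \left(\left(- 181 s + 26 C\right) + \left(C - 78\right)\right)} = \sqrt{s + \left(\left(- 181 s + 26 C\right) + \left(-78 + C\right)\right)} = \sqrt{s - \left(78 - 27 C + 181 s\right)} = \sqrt{-78 - 180 s + 27 C}$)
$\sqrt{J{\left(104,493 \right)} - 224455} = \sqrt{\sqrt{-78 - 18720 + 27 \cdot 493} - 224455} = \sqrt{\sqrt{-78 - 18720 + 13311} - 224455} = \sqrt{\sqrt{-5487} - 224455} = \sqrt{i \sqrt{5487} - 224455} = \sqrt{-224455 + i \sqrt{5487}}$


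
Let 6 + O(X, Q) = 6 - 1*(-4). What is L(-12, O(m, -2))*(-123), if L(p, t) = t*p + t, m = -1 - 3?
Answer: 5412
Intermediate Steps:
m = -4
O(X, Q) = 4 (O(X, Q) = -6 + (6 - 1*(-4)) = -6 + (6 + 4) = -6 + 10 = 4)
L(p, t) = t + p*t (L(p, t) = p*t + t = t + p*t)
L(-12, O(m, -2))*(-123) = (4*(1 - 12))*(-123) = (4*(-11))*(-123) = -44*(-123) = 5412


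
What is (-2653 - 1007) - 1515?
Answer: -5175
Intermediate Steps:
(-2653 - 1007) - 1515 = -3660 - 1515 = -5175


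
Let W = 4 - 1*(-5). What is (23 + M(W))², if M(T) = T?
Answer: 1024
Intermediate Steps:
W = 9 (W = 4 + 5 = 9)
(23 + M(W))² = (23 + 9)² = 32² = 1024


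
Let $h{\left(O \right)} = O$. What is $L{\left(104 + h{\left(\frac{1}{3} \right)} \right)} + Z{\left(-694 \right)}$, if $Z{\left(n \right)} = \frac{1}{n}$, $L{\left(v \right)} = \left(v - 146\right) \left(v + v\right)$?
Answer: $- \frac{54305509}{6246} \approx -8694.4$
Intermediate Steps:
$L{\left(v \right)} = 2 v \left(-146 + v\right)$ ($L{\left(v \right)} = \left(-146 + v\right) 2 v = 2 v \left(-146 + v\right)$)
$L{\left(104 + h{\left(\frac{1}{3} \right)} \right)} + Z{\left(-694 \right)} = 2 \left(104 + \frac{1}{3}\right) \left(-146 + \left(104 + \frac{1}{3}\right)\right) + \frac{1}{-694} = 2 \left(104 + \frac{1}{3}\right) \left(-146 + \left(104 + \frac{1}{3}\right)\right) - \frac{1}{694} = 2 \cdot \frac{313}{3} \left(-146 + \frac{313}{3}\right) - \frac{1}{694} = 2 \cdot \frac{313}{3} \left(- \frac{125}{3}\right) - \frac{1}{694} = - \frac{78250}{9} - \frac{1}{694} = - \frac{54305509}{6246}$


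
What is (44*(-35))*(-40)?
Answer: 61600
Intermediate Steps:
(44*(-35))*(-40) = -1540*(-40) = 61600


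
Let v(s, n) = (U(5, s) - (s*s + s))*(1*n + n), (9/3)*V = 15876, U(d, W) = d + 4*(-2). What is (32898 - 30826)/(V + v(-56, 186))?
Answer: -259/142698 ≈ -0.0018150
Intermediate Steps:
U(d, W) = -8 + d (U(d, W) = d - 8 = -8 + d)
V = 5292 (V = (1/3)*15876 = 5292)
v(s, n) = 2*n*(-3 - s - s**2) (v(s, n) = ((-8 + 5) - (s*s + s))*(1*n + n) = (-3 - (s**2 + s))*(n + n) = (-3 - (s + s**2))*(2*n) = (-3 + (-s - s**2))*(2*n) = (-3 - s - s**2)*(2*n) = 2*n*(-3 - s - s**2))
(32898 - 30826)/(V + v(-56, 186)) = (32898 - 30826)/(5292 - 2*186*(3 - 56 + (-56)**2)) = 2072/(5292 - 2*186*(3 - 56 + 3136)) = 2072/(5292 - 2*186*3083) = 2072/(5292 - 1146876) = 2072/(-1141584) = 2072*(-1/1141584) = -259/142698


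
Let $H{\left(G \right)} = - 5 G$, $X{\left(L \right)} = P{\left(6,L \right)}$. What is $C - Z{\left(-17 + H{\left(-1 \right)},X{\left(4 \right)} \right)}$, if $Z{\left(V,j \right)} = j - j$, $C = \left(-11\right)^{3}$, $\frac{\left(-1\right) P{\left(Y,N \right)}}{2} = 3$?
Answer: $-1331$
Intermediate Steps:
$P{\left(Y,N \right)} = -6$ ($P{\left(Y,N \right)} = \left(-2\right) 3 = -6$)
$X{\left(L \right)} = -6$
$C = -1331$
$Z{\left(V,j \right)} = 0$
$C - Z{\left(-17 + H{\left(-1 \right)},X{\left(4 \right)} \right)} = -1331 - 0 = -1331 + 0 = -1331$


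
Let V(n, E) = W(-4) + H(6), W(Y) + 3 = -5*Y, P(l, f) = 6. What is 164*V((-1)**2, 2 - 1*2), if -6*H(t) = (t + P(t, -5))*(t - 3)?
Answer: 1804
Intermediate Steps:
W(Y) = -3 - 5*Y
H(t) = -(-3 + t)*(6 + t)/6 (H(t) = -(t + 6)*(t - 3)/6 = -(6 + t)*(-3 + t)/6 = -(-3 + t)*(6 + t)/6)
V(n, E) = 11 (V(n, E) = (-3 - 5*(-4)) + (3 - 1/2*6 - 1/6*6**2) = (-3 + 20) + (3 - 3 - 1/6*36) = 17 + (3 - 3 - 6) = 17 - 6 = 11)
164*V((-1)**2, 2 - 1*2) = 164*11 = 1804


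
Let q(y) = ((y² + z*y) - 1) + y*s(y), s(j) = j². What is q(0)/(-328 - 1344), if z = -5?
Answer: 1/1672 ≈ 0.00059809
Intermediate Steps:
q(y) = -1 + y² + y³ - 5*y (q(y) = ((y² - 5*y) - 1) + y*y² = (-1 + y² - 5*y) + y³ = -1 + y² + y³ - 5*y)
q(0)/(-328 - 1344) = (-1 + 0² + 0³ - 5*0)/(-328 - 1344) = (-1 + 0 + 0 + 0)/(-1672) = -1*(-1/1672) = 1/1672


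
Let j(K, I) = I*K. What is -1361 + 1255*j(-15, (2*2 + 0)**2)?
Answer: -302561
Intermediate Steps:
-1361 + 1255*j(-15, (2*2 + 0)**2) = -1361 + 1255*((2*2 + 0)**2*(-15)) = -1361 + 1255*((4 + 0)**2*(-15)) = -1361 + 1255*(4**2*(-15)) = -1361 + 1255*(16*(-15)) = -1361 + 1255*(-240) = -1361 - 301200 = -302561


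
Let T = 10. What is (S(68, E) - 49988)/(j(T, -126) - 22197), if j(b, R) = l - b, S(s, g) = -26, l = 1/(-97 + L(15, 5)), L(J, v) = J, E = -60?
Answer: 4101148/1820975 ≈ 2.2522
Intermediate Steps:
l = -1/82 (l = 1/(-97 + 15) = 1/(-82) = -1/82 ≈ -0.012195)
j(b, R) = -1/82 - b
(S(68, E) - 49988)/(j(T, -126) - 22197) = (-26 - 49988)/((-1/82 - 1*10) - 22197) = -50014/((-1/82 - 10) - 22197) = -50014/(-821/82 - 22197) = -50014/(-1820975/82) = -50014*(-82/1820975) = 4101148/1820975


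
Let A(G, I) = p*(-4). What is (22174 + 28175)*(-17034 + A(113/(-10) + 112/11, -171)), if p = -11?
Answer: -855429510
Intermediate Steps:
A(G, I) = 44 (A(G, I) = -11*(-4) = 44)
(22174 + 28175)*(-17034 + A(113/(-10) + 112/11, -171)) = (22174 + 28175)*(-17034 + 44) = 50349*(-16990) = -855429510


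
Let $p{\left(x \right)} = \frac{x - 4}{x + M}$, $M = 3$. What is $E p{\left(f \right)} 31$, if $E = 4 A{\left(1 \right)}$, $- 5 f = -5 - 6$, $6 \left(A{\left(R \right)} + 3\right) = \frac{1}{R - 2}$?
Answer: $\frac{1767}{13} \approx 135.92$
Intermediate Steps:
$A{\left(R \right)} = -3 + \frac{1}{6 \left(-2 + R\right)}$ ($A{\left(R \right)} = -3 + \frac{1}{6 \left(R - 2\right)} = -3 + \frac{1}{6 \left(-2 + R\right)}$)
$f = \frac{11}{5}$ ($f = - \frac{-5 - 6}{5} = \left(- \frac{1}{5}\right) \left(-11\right) = \frac{11}{5} \approx 2.2$)
$p{\left(x \right)} = \frac{-4 + x}{3 + x}$ ($p{\left(x \right)} = \frac{x - 4}{x + 3} = \frac{-4 + x}{3 + x}$)
$E = - \frac{38}{3}$ ($E = 4 \frac{37 - 18}{6 \left(-2 + 1\right)} = 4 \frac{37 - 18}{6 \left(-1\right)} = 4 \cdot \frac{1}{6} \left(-1\right) 19 = 4 \left(- \frac{19}{6}\right) = - \frac{38}{3} \approx -12.667$)
$E p{\left(f \right)} 31 = - \frac{38 \frac{-4 + \frac{11}{5}}{3 + \frac{11}{5}}}{3} \cdot 31 = - \frac{38 \frac{1}{\frac{26}{5}} \left(- \frac{9}{5}\right)}{3} \cdot 31 = - \frac{38 \cdot \frac{5}{26} \left(- \frac{9}{5}\right)}{3} \cdot 31 = \left(- \frac{38}{3}\right) \left(- \frac{9}{26}\right) 31 = \frac{57}{13} \cdot 31 = \frac{1767}{13}$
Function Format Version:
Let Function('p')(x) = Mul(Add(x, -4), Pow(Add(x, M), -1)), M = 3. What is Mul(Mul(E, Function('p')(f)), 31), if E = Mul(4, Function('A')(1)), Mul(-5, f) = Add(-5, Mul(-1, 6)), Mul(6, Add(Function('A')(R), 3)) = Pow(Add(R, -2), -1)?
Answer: Rational(1767, 13) ≈ 135.92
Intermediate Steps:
Function('A')(R) = Add(-3, Mul(Rational(1, 6), Pow(Add(-2, R), -1))) (Function('A')(R) = Add(-3, Mul(Rational(1, 6), Pow(Add(R, -2), -1))) = Add(-3, Mul(Rational(1, 6), Pow(Add(-2, R), -1))))
f = Rational(11, 5) (f = Mul(Rational(-1, 5), Add(-5, Mul(-1, 6))) = Mul(Rational(-1, 5), Add(-5, -6)) = Mul(Rational(-1, 5), -11) = Rational(11, 5) ≈ 2.2000)
Function('p')(x) = Mul(Pow(Add(3, x), -1), Add(-4, x)) (Function('p')(x) = Mul(Add(x, -4), Pow(Add(x, 3), -1)) = Mul(Add(-4, x), Pow(Add(3, x), -1)) = Mul(Pow(Add(3, x), -1), Add(-4, x)))
E = Rational(-38, 3) (E = Mul(4, Mul(Rational(1, 6), Pow(Add(-2, 1), -1), Add(37, Mul(-18, 1)))) = Mul(4, Mul(Rational(1, 6), Pow(-1, -1), Add(37, -18))) = Mul(4, Mul(Rational(1, 6), -1, 19)) = Mul(4, Rational(-19, 6)) = Rational(-38, 3) ≈ -12.667)
Mul(Mul(E, Function('p')(f)), 31) = Mul(Mul(Rational(-38, 3), Mul(Pow(Add(3, Rational(11, 5)), -1), Add(-4, Rational(11, 5)))), 31) = Mul(Mul(Rational(-38, 3), Mul(Pow(Rational(26, 5), -1), Rational(-9, 5))), 31) = Mul(Mul(Rational(-38, 3), Mul(Rational(5, 26), Rational(-9, 5))), 31) = Mul(Mul(Rational(-38, 3), Rational(-9, 26)), 31) = Mul(Rational(57, 13), 31) = Rational(1767, 13)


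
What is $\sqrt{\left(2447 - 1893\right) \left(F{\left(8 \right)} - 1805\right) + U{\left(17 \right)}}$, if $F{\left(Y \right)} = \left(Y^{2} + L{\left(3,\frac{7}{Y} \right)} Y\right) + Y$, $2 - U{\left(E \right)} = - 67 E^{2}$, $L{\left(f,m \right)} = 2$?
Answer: $i \sqrt{931853} \approx 965.33 i$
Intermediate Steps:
$U{\left(E \right)} = 2 + 67 E^{2}$ ($U{\left(E \right)} = 2 - - 67 E^{2} = 2 + 67 E^{2}$)
$F{\left(Y \right)} = Y^{2} + 3 Y$ ($F{\left(Y \right)} = \left(Y^{2} + 2 Y\right) + Y = Y^{2} + 3 Y$)
$\sqrt{\left(2447 - 1893\right) \left(F{\left(8 \right)} - 1805\right) + U{\left(17 \right)}} = \sqrt{\left(2447 - 1893\right) \left(8 \left(3 + 8\right) - 1805\right) + \left(2 + 67 \cdot 17^{2}\right)} = \sqrt{554 \left(8 \cdot 11 - 1805\right) + \left(2 + 67 \cdot 289\right)} = \sqrt{554 \left(88 - 1805\right) + \left(2 + 19363\right)} = \sqrt{554 \left(-1717\right) + 19365} = \sqrt{-951218 + 19365} = \sqrt{-931853} = i \sqrt{931853}$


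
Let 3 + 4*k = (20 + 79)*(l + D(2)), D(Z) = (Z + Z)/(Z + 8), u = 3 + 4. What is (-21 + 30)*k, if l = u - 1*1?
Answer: 28377/20 ≈ 1418.8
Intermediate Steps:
u = 7
l = 6 (l = 7 - 1*1 = 7 - 1 = 6)
D(Z) = 2*Z/(8 + Z) (D(Z) = (2*Z)/(8 + Z) = 2*Z/(8 + Z))
k = 3153/20 (k = -¾ + ((20 + 79)*(6 + 2*2/(8 + 2)))/4 = -¾ + (99*(6 + 2*2/10))/4 = -¾ + (99*(6 + 2*2*(⅒)))/4 = -¾ + (99*(6 + ⅖))/4 = -¾ + (99*(32/5))/4 = -¾ + (¼)*(3168/5) = -¾ + 792/5 = 3153/20 ≈ 157.65)
(-21 + 30)*k = (-21 + 30)*(3153/20) = 9*(3153/20) = 28377/20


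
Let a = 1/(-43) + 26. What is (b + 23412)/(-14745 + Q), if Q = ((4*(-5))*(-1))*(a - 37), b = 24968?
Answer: -416068/128703 ≈ -3.2328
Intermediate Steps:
a = 1117/43 (a = -1/43 + 26 = 1117/43 ≈ 25.977)
Q = -9480/43 (Q = ((4*(-5))*(-1))*(1117/43 - 37) = -20*(-1)*(-474/43) = 20*(-474/43) = -9480/43 ≈ -220.47)
(b + 23412)/(-14745 + Q) = (24968 + 23412)/(-14745 - 9480/43) = 48380/(-643515/43) = 48380*(-43/643515) = -416068/128703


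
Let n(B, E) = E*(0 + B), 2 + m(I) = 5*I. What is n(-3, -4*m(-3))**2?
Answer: 41616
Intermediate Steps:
m(I) = -2 + 5*I
n(B, E) = B*E (n(B, E) = E*B = B*E)
n(-3, -4*m(-3))**2 = (-(-12)*(-2 + 5*(-3)))**2 = (-(-12)*(-2 - 15))**2 = (-(-12)*(-17))**2 = (-3*68)**2 = (-204)**2 = 41616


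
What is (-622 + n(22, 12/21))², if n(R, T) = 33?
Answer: 346921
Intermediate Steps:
(-622 + n(22, 12/21))² = (-622 + 33)² = (-589)² = 346921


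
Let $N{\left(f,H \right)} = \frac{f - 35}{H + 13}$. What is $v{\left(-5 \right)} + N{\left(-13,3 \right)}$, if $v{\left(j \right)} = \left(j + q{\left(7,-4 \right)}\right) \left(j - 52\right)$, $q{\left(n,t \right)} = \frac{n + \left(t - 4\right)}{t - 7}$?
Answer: $\frac{3045}{11} \approx 276.82$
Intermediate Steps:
$q{\left(n,t \right)} = \frac{-4 + n + t}{-7 + t}$ ($q{\left(n,t \right)} = \frac{n + \left(-4 + t\right)}{-7 + t} = \frac{-4 + n + t}{-7 + t}$)
$N{\left(f,H \right)} = \frac{-35 + f}{13 + H}$
$v{\left(j \right)} = \left(-52 + j\right) \left(\frac{1}{11} + j\right)$ ($v{\left(j \right)} = \left(j + \frac{-4 + 7 - 4}{-7 - 4}\right) \left(j - 52\right) = \left(j + \frac{1}{-11} \left(-1\right)\right) \left(-52 + j\right) = \left(j - - \frac{1}{11}\right) \left(-52 + j\right) = \left(j + \frac{1}{11}\right) \left(-52 + j\right) = \left(\frac{1}{11} + j\right) \left(-52 + j\right) = \left(-52 + j\right) \left(\frac{1}{11} + j\right)$)
$v{\left(-5 \right)} + N{\left(-13,3 \right)} = \left(- \frac{52}{11} + \left(-5\right)^{2} - - \frac{2855}{11}\right) + \frac{-35 - 13}{13 + 3} = \left(- \frac{52}{11} + 25 + \frac{2855}{11}\right) + \frac{1}{16} \left(-48\right) = \frac{3078}{11} + \frac{1}{16} \left(-48\right) = \frac{3078}{11} - 3 = \frac{3045}{11}$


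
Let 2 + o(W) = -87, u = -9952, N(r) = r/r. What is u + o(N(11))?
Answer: -10041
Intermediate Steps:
N(r) = 1
o(W) = -89 (o(W) = -2 - 87 = -89)
u + o(N(11)) = -9952 - 89 = -10041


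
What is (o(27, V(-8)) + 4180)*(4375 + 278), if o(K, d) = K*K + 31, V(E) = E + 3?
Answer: 22985820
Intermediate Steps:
V(E) = 3 + E
o(K, d) = 31 + K**2 (o(K, d) = K**2 + 31 = 31 + K**2)
(o(27, V(-8)) + 4180)*(4375 + 278) = ((31 + 27**2) + 4180)*(4375 + 278) = ((31 + 729) + 4180)*4653 = (760 + 4180)*4653 = 4940*4653 = 22985820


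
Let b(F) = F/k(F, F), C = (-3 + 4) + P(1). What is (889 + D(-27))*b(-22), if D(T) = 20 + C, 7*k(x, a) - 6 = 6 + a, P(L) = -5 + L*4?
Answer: 69993/5 ≈ 13999.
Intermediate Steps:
P(L) = -5 + 4*L
C = 0 (C = (-3 + 4) + (-5 + 4*1) = 1 + (-5 + 4) = 1 - 1 = 0)
k(x, a) = 12/7 + a/7 (k(x, a) = 6/7 + (6 + a)/7 = 6/7 + (6/7 + a/7) = 12/7 + a/7)
b(F) = F/(12/7 + F/7)
D(T) = 20 (D(T) = 20 + 0 = 20)
(889 + D(-27))*b(-22) = (889 + 20)*(7*(-22)/(12 - 22)) = 909*(7*(-22)/(-10)) = 909*(7*(-22)*(-1/10)) = 909*(77/5) = 69993/5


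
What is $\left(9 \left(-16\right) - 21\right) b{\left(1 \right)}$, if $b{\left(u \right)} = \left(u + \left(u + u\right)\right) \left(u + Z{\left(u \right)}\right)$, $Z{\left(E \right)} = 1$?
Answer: $-990$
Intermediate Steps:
$b{\left(u \right)} = 3 u \left(1 + u\right)$ ($b{\left(u \right)} = \left(u + \left(u + u\right)\right) \left(u + 1\right) = \left(u + 2 u\right) \left(1 + u\right) = 3 u \left(1 + u\right)$)
$\left(9 \left(-16\right) - 21\right) b{\left(1 \right)} = \left(9 \left(-16\right) - 21\right) 3 \cdot 1 \left(1 + 1\right) = \left(-144 - 21\right) 3 \cdot 1 \cdot 2 = \left(-165\right) 6 = -990$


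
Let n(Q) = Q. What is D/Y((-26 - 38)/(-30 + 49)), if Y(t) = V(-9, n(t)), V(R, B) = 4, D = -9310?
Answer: -4655/2 ≈ -2327.5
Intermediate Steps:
Y(t) = 4
D/Y((-26 - 38)/(-30 + 49)) = -9310/4 = -9310*¼ = -4655/2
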